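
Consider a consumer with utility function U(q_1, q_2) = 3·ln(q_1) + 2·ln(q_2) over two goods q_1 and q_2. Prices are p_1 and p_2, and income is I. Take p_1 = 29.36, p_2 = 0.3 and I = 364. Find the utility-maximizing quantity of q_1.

The MRS is (3/2)·q_2/q_1. Set MRS = p_1/p_2.
So 3·p_2·q_2 = 2·p_1·q_1; combined with the budget, a share 0.6 of income goes to q_1.
Demand: q_1*(p_1,p_2,I) = 0.6·I/p_1 and q_2* = 0.4·I/p_2.
At p_1=29.36, p_2=0.3, I=364: q_1* = 0.6·364/29.36 = 7.4387.

q_1* = 7.4387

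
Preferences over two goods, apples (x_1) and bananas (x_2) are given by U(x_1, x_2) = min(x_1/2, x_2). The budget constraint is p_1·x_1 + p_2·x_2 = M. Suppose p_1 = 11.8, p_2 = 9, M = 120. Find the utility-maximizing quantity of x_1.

x_1* = 7.362

Leontief preferences: the optimum is at the kink where x_1/2 = x_2/1, i.e. x_2 = (1/2)·x_1.
Budget: p_1·x_1 + p_2·(1/2)·x_1 = M, so (2·p_1 + p_2)·x_1 = 2·M.
Demand: x_1*(p_1,p_2,M) = 2·M/(2·p_1 + p_2), x_2* = M/(2·p_1 + p_2).
Here 2·11.8 + 9 = 32.6, giving x_1* = 7.362.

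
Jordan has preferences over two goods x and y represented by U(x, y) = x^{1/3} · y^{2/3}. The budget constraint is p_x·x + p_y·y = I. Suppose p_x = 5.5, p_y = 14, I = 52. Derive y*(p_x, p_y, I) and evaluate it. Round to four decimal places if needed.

y* = 2.4762

The MRS is (1/2)·y/x. Set MRS = p_x/p_y.
Rearranging, p_y·y = 2·p_x·x. Substituting into the budget gives p_x·x·(1 + 2) = I.
Demand: x*(p_x,p_y,I) = 1/3·I/p_x and y* = 2/3·I/p_y.
At p_x=5.5, p_y=14, I=52: y* = 2/3·52/14 = 2.4762.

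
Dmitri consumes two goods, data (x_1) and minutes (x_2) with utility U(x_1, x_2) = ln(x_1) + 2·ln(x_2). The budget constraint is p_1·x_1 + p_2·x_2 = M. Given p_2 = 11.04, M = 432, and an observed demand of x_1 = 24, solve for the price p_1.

MU_x_1/MU_x_2 = (x_2)/(2·x_1); tangency sets this equal to p_1/p_2.
So p_2·x_2 = 2·p_1·x_1; combined with the budget, a share 1/3 of income goes to x_1.
Demand: x_1*(p_1,p_2,M) = 1/3·M/p_1 and x_2* = 2/3·M/p_2.
Set x_1* = 24 in the demand function and solve for p_1: p_1 = 6.

p_1 = 6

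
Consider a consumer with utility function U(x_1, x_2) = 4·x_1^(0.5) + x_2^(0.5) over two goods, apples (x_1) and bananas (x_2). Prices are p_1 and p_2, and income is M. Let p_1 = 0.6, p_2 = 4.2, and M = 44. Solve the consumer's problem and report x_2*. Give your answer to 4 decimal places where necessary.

MRS = MU_x_1/MU_x_2 = 4·(x_2/x_1)^(0.5). Set equal to p_1/p_2.
Hence x_2/x_1 = ((1/4)·p_1/p_2)^(1/(0.5)), i.e. raised to the 2 power.
With the ratio pinned down, the budget gives x_1* = M/(p_1 + p_2·(x_2/x_1)) and x_2* = (x_2/x_1)·x_1*.
Numerically x_2/x_1 = 0.001276, so x_1* = 44/(0.6 + 4.2·0.001276) = 72.6844 and x_2* = 0.001276·72.6844 = 0.0927.

x_2* = 0.0927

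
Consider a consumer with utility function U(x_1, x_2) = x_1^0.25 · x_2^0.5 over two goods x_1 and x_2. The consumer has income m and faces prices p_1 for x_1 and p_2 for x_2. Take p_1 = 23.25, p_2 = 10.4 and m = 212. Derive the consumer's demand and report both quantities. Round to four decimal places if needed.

x_1* = 3.0394, x_2* = 13.5897

Tangency: MRS = (1/2)·x_2/x_1 = p_1/p_2.
Rearranging, p_2·x_2 = 2·p_1·x_1. Substituting into the budget gives p_1·x_1·(1 + 2) = m.
Demand: x_1*(p_1,p_2,m) = 1/3·m/p_1 and x_2* = 2/3·m/p_2.
At p_1=23.25, p_2=10.4, m=212: x_1* = 1/3·212/23.25 = 3.0394, x_2* = 13.5897.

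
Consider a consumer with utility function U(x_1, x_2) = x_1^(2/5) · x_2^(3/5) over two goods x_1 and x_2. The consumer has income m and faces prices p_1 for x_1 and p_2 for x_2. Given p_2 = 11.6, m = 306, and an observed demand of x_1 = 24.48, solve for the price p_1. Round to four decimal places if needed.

The MRS is (2/3)·x_2/x_1. Set MRS = p_1/p_2.
So 0.4·p_2·x_2 = 0.6·p_1·x_1; combined with the budget, a share 0.4 of income goes to x_1.
Demand: x_1*(p_1,p_2,m) = 0.4·m/p_1 and x_2* = 0.6·m/p_2.
Set x_1* = 24.48 in the demand function and solve for p_1: p_1 = 5.

p_1 = 5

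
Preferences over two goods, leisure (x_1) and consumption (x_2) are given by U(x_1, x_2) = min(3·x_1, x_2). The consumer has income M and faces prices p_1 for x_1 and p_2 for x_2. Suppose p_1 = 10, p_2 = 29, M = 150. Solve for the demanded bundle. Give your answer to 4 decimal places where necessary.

x_1* = 1.5464, x_2* = 4.6392

Leontief preferences: the optimum is at the kink where x_1/1 = x_2/3, i.e. x_2 = 3·x_1.
Budget: p_1·x_1 + p_2·3·x_1 = M, so (p_1 + 3·p_2)·x_1 = M.
Demand: x_1*(p_1,p_2,M) = M/(p_1 + 3·p_2), x_2* = 3·M/(p_1 + 3·p_2).
Here 10 + 3·29 = 97, giving x_1* = 1.5464 and x_2* = 4.6392.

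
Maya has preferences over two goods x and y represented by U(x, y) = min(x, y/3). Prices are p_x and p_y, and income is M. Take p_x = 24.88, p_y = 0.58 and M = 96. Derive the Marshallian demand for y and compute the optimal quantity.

Leontief preferences: the optimum is at the kink where x/1 = y/3, i.e. y = 3·x.
Budget: p_x·x + p_y·3·x = M, so (p_x + 3·p_y)·x = M.
Demand: x*(p_x,p_y,M) = M/(p_x + 3·p_y), y* = 3·M/(p_x + 3·p_y).
Here 24.88 + 3·0.58 = 26.62, giving y* = 10.8189.

y* = 10.8189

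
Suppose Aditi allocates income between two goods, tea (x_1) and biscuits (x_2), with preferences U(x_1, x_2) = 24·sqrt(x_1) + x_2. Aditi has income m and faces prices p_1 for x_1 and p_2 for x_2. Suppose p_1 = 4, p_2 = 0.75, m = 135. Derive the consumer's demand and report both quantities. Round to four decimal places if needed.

Thus x_1* = (12·p_2/p_1)² — independent of m — with the rest of income spent on x_2.
Plugging in: x_1* = (12·0.75/4)² = 5.0625, x_2* = 153.

x_1* = 5.0625, x_2* = 153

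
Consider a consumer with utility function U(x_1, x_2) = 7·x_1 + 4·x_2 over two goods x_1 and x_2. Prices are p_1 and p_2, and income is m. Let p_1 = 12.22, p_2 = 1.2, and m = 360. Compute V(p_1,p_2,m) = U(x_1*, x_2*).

V = 1200

Perfect substitutes: compare marginal utility per dollar. 7/p_1 vs 4/p_2 → 0.5728 vs 3.3333.
x_2 gives more utility per dollar, so spend all income on x_2: x_2* = m/p_2, x_1* = 0.
Numerically: x_1* = 0, x_2* = 300.
Utility at the optimum: U(0, 300) = 1200.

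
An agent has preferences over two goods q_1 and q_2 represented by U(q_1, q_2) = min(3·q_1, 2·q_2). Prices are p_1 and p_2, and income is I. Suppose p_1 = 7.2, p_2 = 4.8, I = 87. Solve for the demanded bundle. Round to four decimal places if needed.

With perfect complements, no substitution: consume in ratio q_1:q_2 = 2:3.
Budget: p_1·q_1 + p_2·(3/2)·q_1 = I, so (2·p_1 + 3·p_2)·q_1 = 2·I.
Demand: q_1*(p_1,p_2,I) = 2·I/(2·p_1 + 3·p_2), q_2* = 3·I/(2·p_1 + 3·p_2).
Here 2·7.2 + 3·4.8 = 28.8, giving q_1* = 6.0417 and q_2* = 9.0625.

q_1* = 6.0417, q_2* = 9.0625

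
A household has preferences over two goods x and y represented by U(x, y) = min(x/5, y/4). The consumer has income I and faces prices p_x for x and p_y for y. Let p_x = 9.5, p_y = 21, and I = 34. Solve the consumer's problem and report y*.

y* = 1.0342

Here 5·9.5 + 4·21 = 131.5, giving y* = 1.0342.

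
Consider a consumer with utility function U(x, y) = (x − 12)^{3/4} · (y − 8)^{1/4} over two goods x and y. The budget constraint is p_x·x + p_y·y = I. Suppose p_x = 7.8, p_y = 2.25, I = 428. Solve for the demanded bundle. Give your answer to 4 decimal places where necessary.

x* = 42.4231, y* = 43.1556

MRS = 3·(y−8)/(x−12). Tangency with p_x/p_y gives y−8 = (1/3)·(p_x/p_y)·(x−12).
After buying the subsistence bundle (12, 8), a share 0.75 of the remaining income goes to x: x* = 12 + 0.75·(I − 12p_x − 8p_y)/p_x.
Discretionary income = 428 − 12·7.8 − 8·2.25 = 316.4; x* = 12 + 0.75·316.4/7.8 = 42.4231; y* = 8 + 0.25·316.4/2.25 = 43.1556.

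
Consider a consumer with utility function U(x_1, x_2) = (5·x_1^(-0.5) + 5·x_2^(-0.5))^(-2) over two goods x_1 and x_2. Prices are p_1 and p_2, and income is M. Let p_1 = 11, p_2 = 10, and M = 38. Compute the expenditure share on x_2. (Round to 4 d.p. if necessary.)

share on x_2 = 0.4921

MU_x_1 ∝ 5·x_1^(-1.5), MU_x_2 ∝ 5·x_2^(-1.5), so MRS = (x_2/x_1)^(1.5) = p_1/p_2.
Solve for the ratio: x_2/x_1 = [p_1/p_2]^(2/3).
With the ratio pinned down, the budget gives x_1* = M/(p_1 + p_2·(x_2/x_1)) and x_2* = (x_2/x_1)·x_1*.
Numerically x_2/x_1 = 1.065602, so x_1* = 38/(11 + 10·1.065602) = 1.7547 and x_2* = 1.065602·1.7547 = 1.8698.
Expenditure on x_2: 10·1.8698 = 18.6982; share = 0.4921.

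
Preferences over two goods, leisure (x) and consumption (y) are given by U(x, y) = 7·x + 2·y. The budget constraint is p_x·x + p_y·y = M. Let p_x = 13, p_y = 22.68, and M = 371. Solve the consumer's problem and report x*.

x* = 28.5385

Linear utility — the consumer picks whichever good has higher MU/price: 7/13 = 0.5385 vs 2/22.68 = 0.0882.
x gives more utility per dollar, so spend all income on x: x* = M/p_x, y* = 0.
Numerically: x* = 28.5385, y* = 0.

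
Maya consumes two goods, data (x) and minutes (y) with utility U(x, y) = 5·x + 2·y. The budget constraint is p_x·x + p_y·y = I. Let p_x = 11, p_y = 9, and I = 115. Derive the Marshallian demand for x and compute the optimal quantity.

Perfect substitutes: compare marginal utility per dollar. 5/p_x vs 2/p_y → 0.4545 vs 0.2222.
x gives more utility per dollar, so spend all income on x: x* = I/p_x, y* = 0.
Numerically: x* = 10.4545, y* = 0.

x* = 10.4545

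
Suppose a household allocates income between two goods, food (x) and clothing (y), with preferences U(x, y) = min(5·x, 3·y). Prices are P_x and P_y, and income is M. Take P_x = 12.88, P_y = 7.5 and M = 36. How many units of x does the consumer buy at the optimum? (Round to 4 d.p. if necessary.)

With perfect complements, no substitution: consume in ratio x:y = 3:5.
Budget: P_x·x + P_y·(5/3)·x = M, so (3·P_x + 5·P_y)·x = 3·M.
Demand: x*(P_x,P_y,M) = 3·M/(3·P_x + 5·P_y), y* = 5·M/(3·P_x + 5·P_y).
Here 3·12.88 + 5·7.5 = 76.14, giving x* = 1.4184.

x* = 1.4184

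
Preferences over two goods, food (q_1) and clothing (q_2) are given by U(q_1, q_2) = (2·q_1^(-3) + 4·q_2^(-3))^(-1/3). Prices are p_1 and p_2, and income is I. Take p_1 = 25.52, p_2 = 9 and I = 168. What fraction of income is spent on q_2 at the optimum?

share on q_2 = 0.3524

MU_q_1 ∝ 2·q_1^(-4), MU_q_2 ∝ 4·q_2^(-4), so MRS = (1/2)·(q_2/q_1)^(4) = p_1/p_2.
Hence q_2/q_1 = (2·p_1/p_2)^(1/(4)), i.e. raised to the 0.25 power.
Substitute q_2 = (q_2/q_1)·q_1 into the budget: q_1* = I/(p_1 + p_2·(q_2/q_1)).
Numerically q_2/q_1 = 1.543182, so q_1* = 168/(25.52 + 9·1.543182) = 4.263 and q_2* = 1.543182·4.263 = 6.5786.
Expenditure on q_2: 9·6.5786 = 59.2076; share = 0.3524.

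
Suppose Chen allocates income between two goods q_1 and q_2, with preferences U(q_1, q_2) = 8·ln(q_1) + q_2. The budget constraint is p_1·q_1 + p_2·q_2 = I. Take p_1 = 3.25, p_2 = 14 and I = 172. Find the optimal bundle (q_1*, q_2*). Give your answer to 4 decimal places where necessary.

q_1* = 34.4615, q_2* = 4.2857

MU_q_1 = 8/q_1, MU_q_2 = 1. Tangency: 8/q_1 = p_1/p_2.
So q_1*(p_1,p_2) = 8·p_2/p_1, independent of income; and q_2* = (I − 8·p_2)/p_2.
At the given prices: q_1* = 8·14/3.25 = 34.4615, and q_2* = 4.2857.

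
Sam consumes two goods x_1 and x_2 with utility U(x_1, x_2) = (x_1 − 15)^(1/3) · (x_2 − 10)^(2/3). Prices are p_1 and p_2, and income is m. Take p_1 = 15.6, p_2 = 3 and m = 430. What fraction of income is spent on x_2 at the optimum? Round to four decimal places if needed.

Let x_1' = x_1−15, x_2' = x_2−10. MRS = (1/2)·x_2'/x_1' = p_1/p_2.
After buying the subsistence bundle (15, 10), a share 1/3 of the remaining income goes to x_1: x_1* = 15 + 1/3·(m − 15p_1 − 10p_2)/p_1.
Discretionary income = 430 − 15·15.6 − 10·3 = 166; x_1* = 15 + 1/3·166/15.6 = 18.547; x_2* = 10 + 2/3·166/3 = 46.8889.
Expenditure on x_2: 3·46.8889 = 140.6667; share = 0.3271.

share on x_2 = 0.3271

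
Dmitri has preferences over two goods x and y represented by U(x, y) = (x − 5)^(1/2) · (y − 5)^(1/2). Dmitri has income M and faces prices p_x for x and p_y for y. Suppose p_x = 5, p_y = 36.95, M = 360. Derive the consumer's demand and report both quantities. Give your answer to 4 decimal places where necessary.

x* = 20.025, y* = 7.0332

This is Cobb-Douglas in (x−5, y−5): tangency gives 0.5·p_y·(y−5) = 0.5·p_x·(x−5).
Substituting into the budget: x* = 5 + 0.5·(M − 5·p_x − 5·p_y)/p_x, and y* = 5 + 0.5·(…)/p_y.
Discretionary income = 360 − 5·5 − 5·36.95 = 150.25; x* = 5 + 0.5·150.25/5 = 20.025; y* = 5 + 0.5·150.25/36.95 = 7.0332.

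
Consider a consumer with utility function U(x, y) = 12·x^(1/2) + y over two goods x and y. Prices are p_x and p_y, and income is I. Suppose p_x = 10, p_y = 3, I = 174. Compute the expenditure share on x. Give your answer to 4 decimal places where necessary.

MU_x = 6/√x, MU_y = 1. Tangency: 6/√x = p_x/p_y.
Solve: √x = 6·p_y/p_x, so x*(p_x,p_y) = (6·p_y/p_x)², and y* = (I − p_x·x*)/p_y.
Plugging in: x* = (6·3/10)² = 3.24, y* = 47.2.
Expenditure on x: 10·3.24 = 32.4; share = 0.1862.

share on x = 0.1862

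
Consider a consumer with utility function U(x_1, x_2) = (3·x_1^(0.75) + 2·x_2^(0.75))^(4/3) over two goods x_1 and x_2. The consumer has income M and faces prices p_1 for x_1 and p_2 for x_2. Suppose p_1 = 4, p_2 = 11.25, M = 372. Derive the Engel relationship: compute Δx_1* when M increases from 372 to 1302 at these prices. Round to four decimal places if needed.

With the ratio pinned down, the budget gives x_1* = M/(p_1 + p_2·(x_2/x_1)) and x_2* = (x_2/x_1)·x_1*.
Numerically x_2/x_1 = 0.003157, so x_1* = 372/(4 + 11.25·0.003157) = 92.1815.
At M' = 1302: x_1* = 322.6354. Change: 322.6354 − 92.1815 = 230.4538.

Δx_1* = 230.4538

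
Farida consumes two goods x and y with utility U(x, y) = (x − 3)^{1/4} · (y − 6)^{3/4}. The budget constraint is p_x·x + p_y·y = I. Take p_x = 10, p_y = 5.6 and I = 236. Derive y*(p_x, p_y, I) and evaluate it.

Discretionary income = 236 − 3·10 − 6·5.6 = 172.4; y* = 6 + 0.75·172.4/5.6 = 29.0893.

y* = 29.0893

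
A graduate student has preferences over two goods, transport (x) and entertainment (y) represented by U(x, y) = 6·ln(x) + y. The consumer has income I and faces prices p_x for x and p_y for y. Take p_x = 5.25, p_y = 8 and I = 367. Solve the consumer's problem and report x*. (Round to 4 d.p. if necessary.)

x* = 9.1429

MU_x = 6/x, MU_y = 1. Tangency: 6/x = p_x/p_y.
So x*(p_x,p_y) = 6·p_y/p_x, independent of income; and y* = (I − 6·p_y)/p_y.
At the given prices: x* = 6·8/5.25 = 9.1429.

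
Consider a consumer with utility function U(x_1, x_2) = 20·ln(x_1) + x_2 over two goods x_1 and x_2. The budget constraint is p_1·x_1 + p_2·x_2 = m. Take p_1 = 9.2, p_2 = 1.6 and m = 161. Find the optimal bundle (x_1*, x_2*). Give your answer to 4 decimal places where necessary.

Set MRS = p_1/p_2: (20/x_1)/1 = p_1/p_2.
So x_1*(p_1,p_2) = 20·p_2/p_1, independent of income; and x_2* = (m − 20·p_2)/p_2.
At the given prices: x_1* = 20·1.6/9.2 = 3.4783, and x_2* = 80.625.

x_1* = 3.4783, x_2* = 80.625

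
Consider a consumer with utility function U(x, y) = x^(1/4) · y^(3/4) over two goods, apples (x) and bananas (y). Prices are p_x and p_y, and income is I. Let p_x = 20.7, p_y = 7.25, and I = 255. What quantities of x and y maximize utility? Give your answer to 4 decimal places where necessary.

x* = 3.0797, y* = 26.3793

Demand: x*(p_x,p_y,I) = 0.25·I/p_x and y* = 0.75·I/p_y.
At p_x=20.7, p_y=7.25, I=255: x* = 0.25·255/20.7 = 3.0797, y* = 26.3793.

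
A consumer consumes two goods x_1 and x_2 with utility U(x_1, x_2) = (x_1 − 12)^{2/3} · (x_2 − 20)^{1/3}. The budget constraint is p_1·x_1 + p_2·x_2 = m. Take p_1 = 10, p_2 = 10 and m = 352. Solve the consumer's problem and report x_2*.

x_2* = 21.0667

MRS = 2·(x_2−20)/(x_1−12). Tangency with p_1/p_2 gives x_2−20 = (1/2)·(p_1/p_2)·(x_1−12).
After buying the subsistence bundle (12, 20), a share 2/3 of the remaining income goes to x_1: x_1* = 12 + 2/3·(m − 12p_1 − 20p_2)/p_1.
Discretionary income = 352 − 12·10 − 20·10 = 32; x_2* = 20 + 1/3·32/10 = 21.0667.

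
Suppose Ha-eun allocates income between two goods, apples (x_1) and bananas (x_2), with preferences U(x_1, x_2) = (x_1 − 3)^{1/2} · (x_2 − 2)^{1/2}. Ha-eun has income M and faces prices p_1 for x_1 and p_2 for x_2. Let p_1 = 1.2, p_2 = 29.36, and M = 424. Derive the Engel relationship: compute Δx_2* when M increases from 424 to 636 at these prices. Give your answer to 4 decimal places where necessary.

After buying the subsistence bundle (3, 2), a share 0.5 of the remaining income goes to x_1: x_1* = 3 + 0.5·(M − 3p_1 − 2p_2)/p_1.
Discretionary income = 424 − 3·1.2 − 2·29.36 = 361.68; x_2* = 2 + 0.5·361.68/29.36 = 8.1594.
At M' = 636: x_2* = 11.7698. Change: 11.7698 − 8.1594 = 3.6104.

Δx_2* = 3.6104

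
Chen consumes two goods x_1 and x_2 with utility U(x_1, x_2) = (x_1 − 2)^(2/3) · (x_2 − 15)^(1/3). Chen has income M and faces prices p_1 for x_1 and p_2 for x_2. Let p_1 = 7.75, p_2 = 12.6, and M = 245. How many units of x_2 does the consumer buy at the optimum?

MRS = 2·(x_2−15)/(x_1−2). Tangency with p_1/p_2 gives x_2−15 = (1/2)·(p_1/p_2)·(x_1−2).
Substituting into the budget: x_1* = 2 + 2/3·(M − 2·p_1 − 15·p_2)/p_1, and x_2* = 15 + 1/3·(…)/p_2.
Discretionary income = 245 − 2·7.75 − 15·12.6 = 40.5; x_2* = 15 + 1/3·40.5/12.6 = 16.0714.

x_2* = 16.0714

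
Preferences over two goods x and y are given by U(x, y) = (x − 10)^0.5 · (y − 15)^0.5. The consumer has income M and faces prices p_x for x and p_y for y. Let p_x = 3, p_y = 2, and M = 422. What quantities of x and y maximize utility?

After buying the subsistence bundle (10, 15), a share 0.5 of the remaining income goes to x: x* = 10 + 0.5·(M − 10p_x − 15p_y)/p_x.
Discretionary income = 422 − 10·3 − 15·2 = 362; x* = 10 + 0.5·362/3 = 70.3333; y* = 15 + 0.5·362/2 = 105.5.

x* = 70.3333, y* = 105.5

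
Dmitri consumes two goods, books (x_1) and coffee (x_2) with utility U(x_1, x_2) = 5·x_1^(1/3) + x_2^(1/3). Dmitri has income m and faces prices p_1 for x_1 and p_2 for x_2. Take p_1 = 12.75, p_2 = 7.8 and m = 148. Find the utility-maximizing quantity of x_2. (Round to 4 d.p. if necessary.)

MU_x_1 ∝ 5·x_1^(-2/3), MU_x_2 ∝ x_2^(-2/3), so MRS = 5·(x_2/x_1)^(2/3) = p_1/p_2.
Solve for the ratio: x_2/x_1 = [(1/5)·p_1/p_2]^(1.5).
With the ratio pinned down, the budget gives x_1* = m/(p_1 + p_2·(x_2/x_1)) and x_2* = (x_2/x_1)·x_1*.
Numerically x_2/x_1 = 0.186925, so x_1* = 148/(12.75 + 7.8·0.186925) = 10.4167 and x_2* = 0.186925·10.4167 = 1.9471.

x_2* = 1.9471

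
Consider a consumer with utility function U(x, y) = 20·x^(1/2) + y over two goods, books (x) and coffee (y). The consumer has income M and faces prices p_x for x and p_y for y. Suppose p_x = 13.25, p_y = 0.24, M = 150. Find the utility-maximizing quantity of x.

x* = 0.0328

Set MRS = p_x/p_y: 10·x^(−1/2) = p_x/p_y.
Thus x* = (10·p_y/p_x)² — independent of M — with the rest of income spent on y.
Plugging in: x* = (10·0.24/13.25)² = 0.0328.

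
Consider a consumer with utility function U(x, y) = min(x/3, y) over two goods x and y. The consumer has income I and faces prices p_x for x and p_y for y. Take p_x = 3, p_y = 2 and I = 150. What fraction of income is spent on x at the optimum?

share on x = 0.8182

Demand: x*(p_x,p_y,I) = 3·I/(3·p_x + p_y), y* = I/(3·p_x + p_y).
Here 3·3 + 2 = 11, giving x* = 40.9091 and y* = 13.6364.
Expenditure on x: 3·40.9091 = 122.7273; share = 0.8182.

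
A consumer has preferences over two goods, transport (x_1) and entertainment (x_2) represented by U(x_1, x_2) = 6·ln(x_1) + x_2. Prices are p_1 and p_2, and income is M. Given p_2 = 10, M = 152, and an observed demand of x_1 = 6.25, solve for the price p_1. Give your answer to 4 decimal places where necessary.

p_1 = 9.6

Set MRS = p_1/p_2: (6/x_1)/1 = p_1/p_2.
So x_1*(p_1,p_2) = 6·p_2/p_1, independent of income; and x_2* = (M − 6·p_2)/p_2.
Set x_1* = 6.25 in the demand function and solve for p_1: p_1 = 9.6.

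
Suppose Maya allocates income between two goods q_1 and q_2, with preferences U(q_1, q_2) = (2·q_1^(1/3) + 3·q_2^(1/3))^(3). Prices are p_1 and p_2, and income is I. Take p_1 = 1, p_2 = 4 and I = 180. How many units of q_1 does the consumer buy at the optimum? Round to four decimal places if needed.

q_1* = 93.8204

With the ratio pinned down, the budget gives q_1* = I/(p_1 + p_2·(q_2/q_1)) and q_2* = (q_2/q_1)·q_1*.
Numerically q_2/q_1 = 0.22964, so q_1* = 180/(1 + 4·0.22964) = 93.8204.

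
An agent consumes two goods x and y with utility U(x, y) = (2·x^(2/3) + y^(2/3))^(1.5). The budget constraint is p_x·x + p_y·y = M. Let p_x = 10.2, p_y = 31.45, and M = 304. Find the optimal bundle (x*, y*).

x* = 29.4171, y* = 0.1254

From the CES first-order condition, 2·(y/x)^(1/3) = p_x/p_y.
Hence y/x = ((1/2)·p_x/p_y)^(1/(1/3)), i.e. raised to the 3 power.
With the ratio pinned down, the budget gives x* = M/(p_x + p_y·(y/x)) and y* = (y/x)·x*.
Numerically y/x = 0.004264, so x* = 304/(10.2 + 31.45·0.004264) = 29.4171 and y* = 0.004264·29.4171 = 0.1254.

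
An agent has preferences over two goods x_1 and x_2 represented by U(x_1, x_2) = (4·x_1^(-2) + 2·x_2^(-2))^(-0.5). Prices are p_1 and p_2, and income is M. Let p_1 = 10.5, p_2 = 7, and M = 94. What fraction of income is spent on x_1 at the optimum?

share on x_1 = 0.6228

From the CES first-order condition, 2·(x_2/x_1)^(3) = p_1/p_2.
Solve for the ratio: x_2/x_1 = [(1/2)·p_1/p_2]^(1/3).
Substitute x_2 = (x_2/x_1)·x_1 into the budget: x_1* = M/(p_1 + p_2·(x_2/x_1)).
Numerically x_2/x_1 = 0.90856, so x_1* = 94/(10.5 + 7·0.90856) = 5.5754 and x_2* = 0.90856·5.5754 = 5.0655.
Expenditure on x_1: 10.5·5.5754 = 58.5412; share = 0.6228.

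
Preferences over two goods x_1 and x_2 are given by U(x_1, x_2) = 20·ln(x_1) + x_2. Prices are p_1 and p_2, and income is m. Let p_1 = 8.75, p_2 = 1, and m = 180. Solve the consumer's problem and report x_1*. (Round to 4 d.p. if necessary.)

x_1* = 2.2857

Set MRS = p_1/p_2: (20/x_1)/1 = p_1/p_2.
So x_1*(p_1,p_2) = 20·p_2/p_1, independent of income; and x_2* = (m − 20·p_2)/p_2.
At the given prices: x_1* = 20·1/8.75 = 2.2857.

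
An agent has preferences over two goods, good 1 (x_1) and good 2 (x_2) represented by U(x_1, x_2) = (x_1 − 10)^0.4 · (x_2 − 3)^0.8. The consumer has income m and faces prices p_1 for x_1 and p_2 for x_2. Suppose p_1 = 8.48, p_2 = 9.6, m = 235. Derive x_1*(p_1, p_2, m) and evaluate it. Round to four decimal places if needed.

x_1* = 14.772

Substituting into the budget: x_1* = 10 + 1/3·(m − 10·p_1 − 3·p_2)/p_1, and x_2* = 3 + 2/3·(…)/p_2.
Discretionary income = 235 − 10·8.48 − 3·9.6 = 121.4; x_1* = 10 + 1/3·121.4/8.48 = 14.772.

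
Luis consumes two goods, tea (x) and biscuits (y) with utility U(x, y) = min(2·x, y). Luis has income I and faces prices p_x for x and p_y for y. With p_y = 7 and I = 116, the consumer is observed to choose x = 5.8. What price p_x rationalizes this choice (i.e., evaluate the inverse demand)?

With perfect complements, no substitution: consume in ratio x:y = 1:2.
Budget: p_x·x + p_y·2·x = I, so (p_x + 2·p_y)·x = I.
Demand: x*(p_x,p_y,I) = I/(p_x + 2·p_y), y* = 2·I/(p_x + 2·p_y).
Set x* = 5.8 in the demand function and solve for p_x: p_x = 6.

p_x = 6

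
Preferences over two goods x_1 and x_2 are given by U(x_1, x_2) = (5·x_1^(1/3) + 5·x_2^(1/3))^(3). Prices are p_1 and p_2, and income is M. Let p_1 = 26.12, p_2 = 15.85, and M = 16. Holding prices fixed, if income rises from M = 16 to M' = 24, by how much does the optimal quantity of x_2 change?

Δx_2* = 0.2837

MRS = MU_x_1/MU_x_2 = (x_2/x_1)^(2/3). Set equal to p_1/p_2.
Solve for the ratio: x_2/x_1 = [p_1/p_2]^(1.5).
Substitute x_2 = (x_2/x_1)·x_1 into the budget: x_1* = M/(p_1 + p_2·(x_2/x_1)).
Numerically x_2/x_1 = 2.115514, so x_1* = 16/(26.12 + 15.85·2.115514) = 0.2682 and x_2* = 2.115514·0.2682 = 0.5674.
At M' = 24: x_2* = 0.8512. Change: 0.8512 − 0.5674 = 0.2837.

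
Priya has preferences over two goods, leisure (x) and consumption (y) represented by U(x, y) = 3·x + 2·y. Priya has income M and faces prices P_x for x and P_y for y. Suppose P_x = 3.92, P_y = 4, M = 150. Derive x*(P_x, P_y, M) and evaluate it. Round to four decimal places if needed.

Numerically: x* = 38.2653, y* = 0.

x* = 38.2653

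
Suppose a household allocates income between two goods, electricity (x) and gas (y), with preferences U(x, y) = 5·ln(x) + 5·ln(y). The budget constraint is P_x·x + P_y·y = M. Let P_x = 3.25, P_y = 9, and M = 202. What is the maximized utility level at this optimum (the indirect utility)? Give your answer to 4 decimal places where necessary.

At P_x=3.25, P_y=9, M=202: x* = 0.5·202/3.25 = 31.0769, y* = 11.2222.
Utility at the optimum: U(31.0769, 11.2222) = 29.2718.

V = 29.2718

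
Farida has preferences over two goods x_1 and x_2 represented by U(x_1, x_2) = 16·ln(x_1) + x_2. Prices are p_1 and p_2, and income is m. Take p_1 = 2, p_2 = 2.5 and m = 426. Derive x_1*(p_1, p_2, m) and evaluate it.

x_1* = 20

Set MRS = p_1/p_2: (16/x_1)/1 = p_1/p_2.
So x_1*(p_1,p_2) = 16·p_2/p_1, independent of income; and x_2* = (m − 16·p_2)/p_2.
At the given prices: x_1* = 16·2.5/2 = 20.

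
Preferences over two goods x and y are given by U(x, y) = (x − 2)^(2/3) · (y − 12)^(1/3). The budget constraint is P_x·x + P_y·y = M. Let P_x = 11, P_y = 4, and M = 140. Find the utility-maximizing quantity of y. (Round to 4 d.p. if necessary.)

Let x' = x−2, y' = y−12. MRS = 2·y'/x' = P_x/P_y.
Substituting into the budget: x* = 2 + 2/3·(M − 2·P_x − 12·P_y)/P_x, and y* = 12 + 1/3·(…)/P_y.
Discretionary income = 140 − 2·11 − 12·4 = 70; y* = 12 + 1/3·70/4 = 17.8333.

y* = 17.8333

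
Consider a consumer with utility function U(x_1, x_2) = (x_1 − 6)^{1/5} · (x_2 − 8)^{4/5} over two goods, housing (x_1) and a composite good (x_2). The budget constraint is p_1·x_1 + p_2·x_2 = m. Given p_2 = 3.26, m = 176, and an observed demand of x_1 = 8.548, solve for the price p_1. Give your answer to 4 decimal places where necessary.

Let x_1' = x_1−6, x_2' = x_2−8. MRS = (1/4)·x_2'/x_1' = p_1/p_2.
After buying the subsistence bundle (6, 8), a share 0.2 of the remaining income goes to x_1: x_1* = 6 + 0.2·(m − 6p_1 − 8p_2)/p_1.
Set x_1* = 8.548 in the demand function and solve for p_1: p_1 = 8.

p_1 = 8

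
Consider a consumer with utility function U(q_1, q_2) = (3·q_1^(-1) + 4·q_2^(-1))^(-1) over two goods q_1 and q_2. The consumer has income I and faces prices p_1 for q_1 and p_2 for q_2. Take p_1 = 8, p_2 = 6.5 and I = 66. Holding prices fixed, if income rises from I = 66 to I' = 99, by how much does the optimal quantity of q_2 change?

Δq_2* = 2.5893

MU_q_1 ∝ 3·q_1^(-2), MU_q_2 ∝ 4·q_2^(-2), so MRS = (3/4)·(q_2/q_1)^(2) = p_1/p_2.
Hence q_2/q_1 = ((4/3)·p_1/p_2)^(1/(2)), i.e. raised to the 0.5 power.
Substitute q_2 = (q_2/q_1)·q_1 into the budget: q_1* = I/(p_1 + p_2·(q_2/q_1)).
Numerically q_2/q_1 = 1.281025, so q_1* = 66/(8 + 6.5·1.281025) = 4.0425 and q_2* = 1.281025·4.0425 = 5.1785.
At I' = 99: q_2* = 7.7678. Change: 7.7678 − 5.1785 = 2.5893.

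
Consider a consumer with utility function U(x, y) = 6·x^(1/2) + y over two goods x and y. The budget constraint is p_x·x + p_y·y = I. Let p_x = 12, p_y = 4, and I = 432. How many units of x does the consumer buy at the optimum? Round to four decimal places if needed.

MU_x = 3/√x, MU_y = 1. Tangency: 3/√x = p_x/p_y.
Thus x* = (3·p_y/p_x)² — independent of I — with the rest of income spent on y.
Plugging in: x* = (3·4/12)² = 1.

x* = 1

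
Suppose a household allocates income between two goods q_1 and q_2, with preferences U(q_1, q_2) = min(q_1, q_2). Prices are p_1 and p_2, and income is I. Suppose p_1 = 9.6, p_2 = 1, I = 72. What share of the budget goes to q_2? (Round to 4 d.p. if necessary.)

share on q_2 = 0.0943

With perfect complements, no substitution: consume in ratio q_1:q_2 = 1:1.
Budget: p_1·q_1 + p_2·q_1 = I, so (p_1 + p_2)·q_1 = I.
Demand: q_1*(p_1,p_2,I) = I/(p_1 + p_2), q_2* = I/(p_1 + p_2).
Here 9.6 + 1 = 10.6, giving q_1* = 6.7925 and q_2* = 6.7925.
Expenditure on q_2: 1·6.7925 = 6.7925; share = 0.0943.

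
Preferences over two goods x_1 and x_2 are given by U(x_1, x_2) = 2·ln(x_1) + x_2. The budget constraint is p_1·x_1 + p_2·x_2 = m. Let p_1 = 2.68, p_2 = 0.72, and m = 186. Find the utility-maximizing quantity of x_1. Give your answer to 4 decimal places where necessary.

x_1* = 0.5373

MU_x_1 = 2/x_1, MU_x_2 = 1. Tangency: 2/x_1 = p_1/p_2.
So x_1*(p_1,p_2) = 2·p_2/p_1, independent of income; and x_2* = (m − 2·p_2)/p_2.
At the given prices: x_1* = 2·0.72/2.68 = 0.5373.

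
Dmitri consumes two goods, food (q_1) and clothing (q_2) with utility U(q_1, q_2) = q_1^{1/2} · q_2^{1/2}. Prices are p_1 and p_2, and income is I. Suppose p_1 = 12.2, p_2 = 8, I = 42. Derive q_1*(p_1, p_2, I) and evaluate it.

q_1* = 1.7213

MU_q_1/MU_q_2 = (0.5·q_2)/(0.5·q_1); tangency sets this equal to p_1/p_2.
So 0.5·p_2·q_2 = 0.5·p_1·q_1; combined with the budget, a share 0.5 of income goes to q_1.
Demand: q_1*(p_1,p_2,I) = 0.5·I/p_1 and q_2* = 0.5·I/p_2.
At p_1=12.2, p_2=8, I=42: q_1* = 0.5·42/12.2 = 1.7213.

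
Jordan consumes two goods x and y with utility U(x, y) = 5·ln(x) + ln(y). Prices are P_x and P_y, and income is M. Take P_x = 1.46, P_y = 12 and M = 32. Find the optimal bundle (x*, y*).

x* = 18.2648, y* = 0.4444

The MRS is 5·y/x. Set MRS = P_x/P_y.
So 5·P_y·y = P_x·x; combined with the budget, a share 5/6 of income goes to x.
Demand: x*(P_x,P_y,M) = 5/6·M/P_x and y* = 1/6·M/P_y.
At P_x=1.46, P_y=12, M=32: x* = 5/6·32/1.46 = 18.2648, y* = 0.4444.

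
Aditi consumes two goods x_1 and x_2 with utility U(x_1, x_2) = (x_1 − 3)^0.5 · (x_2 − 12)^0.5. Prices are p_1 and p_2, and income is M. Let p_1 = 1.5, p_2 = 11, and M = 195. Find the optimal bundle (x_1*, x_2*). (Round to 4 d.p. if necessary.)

x_1* = 22.5, x_2* = 14.6591

MRS = (x_2−12)/(x_1−3). Tangency with p_1/p_2 gives x_2−12 = (p_1/p_2)·(x_1−3).
After buying the subsistence bundle (3, 12), a share 0.5 of the remaining income goes to x_1: x_1* = 3 + 0.5·(M − 3p_1 − 12p_2)/p_1.
Discretionary income = 195 − 3·1.5 − 12·11 = 58.5; x_1* = 3 + 0.5·58.5/1.5 = 22.5; x_2* = 12 + 0.5·58.5/11 = 14.6591.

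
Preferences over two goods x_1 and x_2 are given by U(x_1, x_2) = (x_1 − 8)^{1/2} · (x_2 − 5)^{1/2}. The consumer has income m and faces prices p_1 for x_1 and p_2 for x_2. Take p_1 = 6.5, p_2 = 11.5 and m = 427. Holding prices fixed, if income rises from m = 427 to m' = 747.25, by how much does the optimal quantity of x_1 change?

This is Cobb-Douglas in (x_1−8, x_2−5): tangency gives 0.5·p_2·(x_2−5) = 0.5·p_1·(x_1−8).
Substituting into the budget: x_1* = 8 + 0.5·(m − 8·p_1 − 5·p_2)/p_1, and x_2* = 5 + 0.5·(…)/p_2.
Discretionary income = 427 − 8·6.5 − 5·11.5 = 317.5; x_1* = 8 + 0.5·317.5/6.5 = 32.4231.
At m' = 747.25: x_1* = 57.0577. Change: 57.0577 − 32.4231 = 24.6346.

Δx_1* = 24.6346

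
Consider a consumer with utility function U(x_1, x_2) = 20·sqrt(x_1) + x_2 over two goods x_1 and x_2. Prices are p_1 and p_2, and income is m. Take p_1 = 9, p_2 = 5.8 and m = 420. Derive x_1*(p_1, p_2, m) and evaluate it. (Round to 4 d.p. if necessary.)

x_1* = 41.5309

MU_x_1 = 10/√x_1, MU_x_2 = 1. Tangency: 10/√x_1 = p_1/p_2.
Thus x_1* = (10·p_2/p_1)² — independent of m — with the rest of income spent on x_2.
Plugging in: x_1* = (10·5.8/9)² = 41.5309.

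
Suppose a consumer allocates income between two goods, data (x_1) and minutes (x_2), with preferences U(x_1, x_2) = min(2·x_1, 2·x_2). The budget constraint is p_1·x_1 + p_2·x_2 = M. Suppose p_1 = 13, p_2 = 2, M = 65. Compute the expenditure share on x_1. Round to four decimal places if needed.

Demand: x_1*(p_1,p_2,M) = 2·M/(2·p_1 + 2·p_2), x_2* = 2·M/(2·p_1 + 2·p_2).
Here 2·13 + 2·2 = 30, giving x_1* = 4.3333 and x_2* = 4.3333.
Expenditure on x_1: 13·4.3333 = 56.3333; share = 0.8667.

share on x_1 = 0.8667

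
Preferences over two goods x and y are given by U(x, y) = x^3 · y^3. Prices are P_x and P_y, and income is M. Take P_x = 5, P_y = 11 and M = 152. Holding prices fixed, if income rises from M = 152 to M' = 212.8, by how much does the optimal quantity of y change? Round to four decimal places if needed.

The MRS is y/x. Set MRS = P_x/P_y.
Rearranging, P_y·y = P_x·x. Substituting into the budget gives P_x·x·(1 + 1) = M.
Demand: x*(P_x,P_y,M) = 0.5·M/P_x and y* = 0.5·M/P_y.
At P_x=5, P_y=11, M=152: y* = 0.5·152/11 = 6.9091.
At M' = 212.8: y* = 9.6727. Change: 9.6727 − 6.9091 = 2.7636.

Δy* = 2.7636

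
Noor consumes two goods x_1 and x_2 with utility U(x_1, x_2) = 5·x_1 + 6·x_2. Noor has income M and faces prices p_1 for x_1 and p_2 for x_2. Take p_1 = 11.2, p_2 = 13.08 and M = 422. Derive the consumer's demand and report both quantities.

x_1* = 0, x_2* = 32.263

Perfect substitutes: compare marginal utility per dollar. 5/p_1 vs 6/p_2 → 0.4464 vs 0.4587.
x_2 gives more utility per dollar, so spend all income on x_2: x_2* = M/p_2, x_1* = 0.
Numerically: x_1* = 0, x_2* = 32.263.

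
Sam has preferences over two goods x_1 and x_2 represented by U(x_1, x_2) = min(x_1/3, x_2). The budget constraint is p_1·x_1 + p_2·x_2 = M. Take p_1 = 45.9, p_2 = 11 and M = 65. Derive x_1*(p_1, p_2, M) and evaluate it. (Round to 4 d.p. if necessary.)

Here 3·45.9 + 11 = 148.7, giving x_1* = 1.3114.

x_1* = 1.3114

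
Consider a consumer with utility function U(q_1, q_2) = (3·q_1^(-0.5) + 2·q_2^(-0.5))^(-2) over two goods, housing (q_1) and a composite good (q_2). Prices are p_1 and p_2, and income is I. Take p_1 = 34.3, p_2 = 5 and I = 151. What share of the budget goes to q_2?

share on q_2 = 0.2865

MRS = MU_q_1/MU_q_2 = (3/2)·(q_2/q_1)^(1.5). Set equal to p_1/p_2.
Solve for the ratio: q_2/q_1 = [(2/3)·p_1/p_2]^(2/3).
With the ratio pinned down, the budget gives q_1* = I/(p_1 + p_2·(q_2/q_1)) and q_2* = (q_2/q_1)·q_1*.
Numerically q_2/q_1 = 2.755213, so q_1* = 151/(34.3 + 5·2.755213) = 3.1409 and q_2* = 2.755213·3.1409 = 8.6537.
Expenditure on q_2: 5·8.6537 = 43.2686; share = 0.2865.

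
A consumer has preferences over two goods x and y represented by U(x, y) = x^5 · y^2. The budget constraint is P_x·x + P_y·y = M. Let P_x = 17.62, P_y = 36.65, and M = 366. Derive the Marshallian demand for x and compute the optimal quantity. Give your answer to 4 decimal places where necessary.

x* = 14.837

At P_x=17.62, P_y=36.65, M=366: x* = 5/7·366/17.62 = 14.837.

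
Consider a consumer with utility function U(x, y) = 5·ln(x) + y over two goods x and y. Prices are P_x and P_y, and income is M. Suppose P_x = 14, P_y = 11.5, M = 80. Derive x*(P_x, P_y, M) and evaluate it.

x* = 4.1071

At the given prices: x* = 5·11.5/14 = 4.1071.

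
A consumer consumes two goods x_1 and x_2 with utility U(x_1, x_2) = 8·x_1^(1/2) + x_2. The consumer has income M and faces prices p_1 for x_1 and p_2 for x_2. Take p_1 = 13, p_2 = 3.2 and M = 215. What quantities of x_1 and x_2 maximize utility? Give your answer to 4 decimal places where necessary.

x_1* = 0.9695, x_2* = 63.249

Plugging in: x_1* = (4·3.2/13)² = 0.9695, x_2* = 63.249.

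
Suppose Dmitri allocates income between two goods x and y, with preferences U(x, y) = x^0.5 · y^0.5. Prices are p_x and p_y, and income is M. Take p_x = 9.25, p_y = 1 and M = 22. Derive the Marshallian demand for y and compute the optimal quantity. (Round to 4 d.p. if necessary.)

y* = 11

The MRS is y/x. Set MRS = p_x/p_y.
Rearranging, p_y·y = p_x·x. Substituting into the budget gives p_x·x·(1 + 1) = M.
Demand: x*(p_x,p_y,M) = 0.5·M/p_x and y* = 0.5·M/p_y.
At p_x=9.25, p_y=1, M=22: y* = 0.5·22/1 = 11.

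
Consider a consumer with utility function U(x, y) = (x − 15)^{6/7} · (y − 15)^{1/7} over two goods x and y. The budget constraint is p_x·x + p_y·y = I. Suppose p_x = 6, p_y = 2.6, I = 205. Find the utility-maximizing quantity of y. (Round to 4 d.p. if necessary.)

Let x' = x−15, y' = y−15. MRS = 6·y'/x' = p_x/p_y.
After buying the subsistence bundle (15, 15), a share 6/7 of the remaining income goes to x: x* = 15 + 6/7·(I − 15p_x − 15p_y)/p_x.
Discretionary income = 205 − 15·6 − 15·2.6 = 76; y* = 15 + 1/7·76/2.6 = 19.1758.

y* = 19.1758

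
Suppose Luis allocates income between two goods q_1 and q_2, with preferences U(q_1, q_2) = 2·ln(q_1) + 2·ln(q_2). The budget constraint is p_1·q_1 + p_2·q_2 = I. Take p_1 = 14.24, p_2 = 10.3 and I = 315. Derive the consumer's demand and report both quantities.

q_1* = 11.0604, q_2* = 15.2913

Demand: q_1*(p_1,p_2,I) = 0.5·I/p_1 and q_2* = 0.5·I/p_2.
At p_1=14.24, p_2=10.3, I=315: q_1* = 0.5·315/14.24 = 11.0604, q_2* = 15.2913.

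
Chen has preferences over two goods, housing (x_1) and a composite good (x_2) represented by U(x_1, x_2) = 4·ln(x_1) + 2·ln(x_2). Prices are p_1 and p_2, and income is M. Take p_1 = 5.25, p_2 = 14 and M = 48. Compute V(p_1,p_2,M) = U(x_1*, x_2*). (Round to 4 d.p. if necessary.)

V = 7.4971

Demand: x_1*(p_1,p_2,M) = 2/3·M/p_1 and x_2* = 1/3·M/p_2.
At p_1=5.25, p_2=14, M=48: x_1* = 2/3·48/5.25 = 6.0952, x_2* = 1.1429.
Utility at the optimum: U(6.0952, 1.1429) = 7.4971.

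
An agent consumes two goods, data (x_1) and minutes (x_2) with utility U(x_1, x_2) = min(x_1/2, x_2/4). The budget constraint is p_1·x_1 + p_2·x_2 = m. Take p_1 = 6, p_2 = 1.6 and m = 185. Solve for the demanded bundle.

With perfect complements, no substitution: consume in ratio x_1:x_2 = 2:4.
Budget: p_1·x_1 + p_2·2·x_1 = m, so (2·p_1 + 4·p_2)·x_1 = 2·m.
Demand: x_1*(p_1,p_2,m) = 2·m/(2·p_1 + 4·p_2), x_2* = 4·m/(2·p_1 + 4·p_2).
Here 2·6 + 4·1.6 = 18.4, giving x_1* = 20.1087 and x_2* = 40.2174.

x_1* = 20.1087, x_2* = 40.2174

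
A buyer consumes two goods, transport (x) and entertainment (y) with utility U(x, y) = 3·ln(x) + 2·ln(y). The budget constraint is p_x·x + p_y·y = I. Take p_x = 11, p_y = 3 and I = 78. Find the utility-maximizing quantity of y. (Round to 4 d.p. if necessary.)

The MRS is (3/2)·y/x. Set MRS = p_x/p_y.
Rearranging, p_y·y = (2/3)·p_x·x. Substituting into the budget gives p_x·x·(1 + (2/3)) = I.
Demand: x*(p_x,p_y,I) = 0.6·I/p_x and y* = 0.4·I/p_y.
At p_x=11, p_y=3, I=78: y* = 0.4·78/3 = 10.4.

y* = 10.4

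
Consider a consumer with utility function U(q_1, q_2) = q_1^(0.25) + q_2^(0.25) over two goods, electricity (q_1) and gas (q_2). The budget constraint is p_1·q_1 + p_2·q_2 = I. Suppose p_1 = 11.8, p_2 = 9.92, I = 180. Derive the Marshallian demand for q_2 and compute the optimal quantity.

q_2* = 9.3349

Substitute q_2 = (q_2/q_1)·q_1 into the budget: q_1* = I/(p_1 + p_2·(q_2/q_1)).
Numerically q_2/q_1 = 1.260358, so q_1* = 180/(11.8 + 9.92·1.260358) = 7.4066 and q_2* = 1.260358·7.4066 = 9.3349.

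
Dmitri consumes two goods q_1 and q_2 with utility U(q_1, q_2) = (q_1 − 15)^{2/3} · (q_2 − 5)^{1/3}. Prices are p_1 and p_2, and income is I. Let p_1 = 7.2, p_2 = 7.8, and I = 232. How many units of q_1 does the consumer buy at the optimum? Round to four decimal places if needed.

MRS = 2·(q_2−5)/(q_1−15). Tangency with p_1/p_2 gives q_2−5 = (1/2)·(p_1/p_2)·(q_1−15).
Substituting into the budget: q_1* = 15 + 2/3·(I − 15·p_1 − 5·p_2)/p_1, and q_2* = 5 + 1/3·(…)/p_2.
Discretionary income = 232 − 15·7.2 − 5·7.8 = 85; q_1* = 15 + 2/3·85/7.2 = 22.8704.

q_1* = 22.8704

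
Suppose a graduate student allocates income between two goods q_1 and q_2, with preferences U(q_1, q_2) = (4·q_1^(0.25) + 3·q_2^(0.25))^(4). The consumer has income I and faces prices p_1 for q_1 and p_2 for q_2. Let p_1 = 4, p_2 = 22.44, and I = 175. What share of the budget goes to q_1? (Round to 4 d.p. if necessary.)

share on q_1 = 0.7228

MRS = MU_q_1/MU_q_2 = (4/3)·(q_2/q_1)^(0.75). Set equal to p_1/p_2.
Hence q_2/q_1 = ((3/4)·p_1/p_2)^(1/(0.75)), i.e. raised to the 4/3 power.
With the ratio pinned down, the budget gives q_1* = I/(p_1 + p_2·(q_2/q_1)) and q_2* = (q_2/q_1)·q_1*.
Numerically q_2/q_1 = 0.068359, so q_1* = 175/(4 + 22.44·0.068359) = 31.6228 and q_2* = 0.068359·31.6228 = 2.1617.
Expenditure on q_1: 4·31.6228 = 126.4912; share = 0.7228.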